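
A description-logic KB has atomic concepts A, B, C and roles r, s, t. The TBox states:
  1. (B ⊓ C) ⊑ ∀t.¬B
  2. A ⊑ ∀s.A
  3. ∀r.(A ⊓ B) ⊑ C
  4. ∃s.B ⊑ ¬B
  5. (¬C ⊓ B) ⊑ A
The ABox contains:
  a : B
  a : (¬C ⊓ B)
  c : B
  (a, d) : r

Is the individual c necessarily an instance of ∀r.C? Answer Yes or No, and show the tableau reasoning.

1. c : ∀r.C?  L(c) = {B} ∪ {∃r.¬C}
   open: L(c) ⊇ {B, C, ¬A, ∀s.¬B, ∀t.¬B, …} (+ ∃-successors) — c ∉ ∀r.C possible
2. Hence c : ∀r.C: not entailed.

No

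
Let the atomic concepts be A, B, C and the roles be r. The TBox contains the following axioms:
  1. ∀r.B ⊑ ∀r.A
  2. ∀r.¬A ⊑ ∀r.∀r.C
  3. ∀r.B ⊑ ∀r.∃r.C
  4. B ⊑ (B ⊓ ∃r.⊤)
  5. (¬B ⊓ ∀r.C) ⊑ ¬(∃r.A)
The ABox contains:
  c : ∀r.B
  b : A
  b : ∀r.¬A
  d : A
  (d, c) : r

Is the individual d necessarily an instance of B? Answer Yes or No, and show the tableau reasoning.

No

1. d : B?  L(d) = {A} ∪ {¬B}
   open: L(d) ⊇ {A, ¬B, ∃r.A, ∃r.¬B, ∃r.¬C} (+ ∃-successors) — d ∉ B possible
2. Hence d : B: not entailed.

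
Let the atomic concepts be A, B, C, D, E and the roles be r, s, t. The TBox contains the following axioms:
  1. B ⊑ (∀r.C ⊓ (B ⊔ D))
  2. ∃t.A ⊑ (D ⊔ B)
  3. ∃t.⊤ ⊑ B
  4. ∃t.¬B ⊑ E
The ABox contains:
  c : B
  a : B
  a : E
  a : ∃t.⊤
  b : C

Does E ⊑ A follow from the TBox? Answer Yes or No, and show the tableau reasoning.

No

1. E ⊑ A  ⇔  (E ⊓ ¬A) unsat w.r.t. T
   open: L(x₀) ⊇ {E, ¬A, ¬B, ∀t.¬A, ∀t.⊥}
2. Hence E ⊑ A: not entailed.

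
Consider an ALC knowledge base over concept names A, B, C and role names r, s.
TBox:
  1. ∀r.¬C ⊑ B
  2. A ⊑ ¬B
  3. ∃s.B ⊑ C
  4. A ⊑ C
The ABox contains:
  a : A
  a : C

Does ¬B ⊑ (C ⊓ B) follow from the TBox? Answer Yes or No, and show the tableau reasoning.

No

1. ¬B ⊑ (C ⊓ B)  ⇔  (¬B ⊓ (¬C ⊔ ¬B)) unsat w.r.t. T
   open: L(x₀) ⊇ {¬A, ¬B, ∀s.¬B, ∃r.C} (+ ∃-successors)
2. Hence ¬B ⊑ (C ⊓ B): not entailed.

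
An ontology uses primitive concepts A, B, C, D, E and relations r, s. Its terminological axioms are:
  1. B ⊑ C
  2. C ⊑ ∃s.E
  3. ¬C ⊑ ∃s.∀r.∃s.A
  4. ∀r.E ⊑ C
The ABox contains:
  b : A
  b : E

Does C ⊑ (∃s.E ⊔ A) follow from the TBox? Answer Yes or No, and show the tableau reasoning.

Yes

1. C ⊑ (∃s.E ⊔ A)  ⇔  (C ⊓ (∀s.¬E ⊓ ¬A)) unsat w.r.t. T
   all branches close; clash {E, ¬E} at an ∃-successor
2. Hence C ⊑ (∃s.E ⊔ A): entailed.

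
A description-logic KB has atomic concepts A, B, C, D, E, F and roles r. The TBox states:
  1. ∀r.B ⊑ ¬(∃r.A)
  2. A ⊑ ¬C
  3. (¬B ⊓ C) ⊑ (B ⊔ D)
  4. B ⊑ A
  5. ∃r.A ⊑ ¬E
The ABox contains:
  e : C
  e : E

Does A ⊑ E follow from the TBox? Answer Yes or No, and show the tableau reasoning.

No

1. A ⊑ E  ⇔  (A ⊓ ¬E) unsat w.r.t. T
   apply at x₀: A⊑¬C
   open: L(x₀) ⊇ {A, ¬C, ¬E, ∃r.¬B} (+ ∃-successors)
2. Hence A ⊑ E: not entailed.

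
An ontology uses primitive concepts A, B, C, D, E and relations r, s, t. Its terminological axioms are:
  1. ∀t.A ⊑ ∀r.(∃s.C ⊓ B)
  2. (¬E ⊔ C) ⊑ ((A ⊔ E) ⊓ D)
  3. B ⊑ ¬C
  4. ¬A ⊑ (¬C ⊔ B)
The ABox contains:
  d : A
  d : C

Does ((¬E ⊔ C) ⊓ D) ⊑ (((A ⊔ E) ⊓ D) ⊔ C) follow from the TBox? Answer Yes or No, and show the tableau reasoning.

Yes

1. ((¬E ⊔ C) ⊓ D) ⊑ (((A ⊔ E) ⊓ D) ⊔ C)  ⇔  (((¬E ⊔ C) ⊓ D) ⊓ (((¬A ⊓ ¬E) ⊔ ¬D) ⊓ ¬C)) unsat w.r.t. T
   all branches close; clash {C, ¬C} at x₀
2. Hence ((¬E ⊔ C) ⊓ D) ⊑ (((A ⊔ E) ⊓ D) ⊔ C): entailed.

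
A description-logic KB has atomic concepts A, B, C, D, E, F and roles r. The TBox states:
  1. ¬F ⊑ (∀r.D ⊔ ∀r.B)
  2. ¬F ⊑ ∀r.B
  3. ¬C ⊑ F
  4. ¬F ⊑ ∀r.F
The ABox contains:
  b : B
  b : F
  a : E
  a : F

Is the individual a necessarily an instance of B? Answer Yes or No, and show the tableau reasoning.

No

1. a : B?  L(a) = {E, F} ∪ {¬B}
   open: L(a) ⊇ {E, F, ¬B} — a ∉ B possible
2. Hence a : B: not entailed.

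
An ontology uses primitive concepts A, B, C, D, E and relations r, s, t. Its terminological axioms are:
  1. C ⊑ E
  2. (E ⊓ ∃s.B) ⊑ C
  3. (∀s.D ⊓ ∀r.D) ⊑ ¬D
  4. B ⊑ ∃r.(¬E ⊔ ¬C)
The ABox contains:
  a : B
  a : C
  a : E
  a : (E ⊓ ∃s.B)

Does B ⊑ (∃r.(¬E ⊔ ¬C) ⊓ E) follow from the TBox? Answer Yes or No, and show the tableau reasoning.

1. B ⊑ (∃r.(¬E ⊔ ¬C) ⊓ E)  ⇔  (B ⊓ (∀r.(E ⊓ C) ⊔ ¬E)) unsat w.r.t. T
   apply at x₀: B⊑∃r.(¬E ⊔ ¬C)
   open: L(x₀) ⊇ {B, ¬C, ¬E, ∃r.(¬E ⊔ ¬C), ∃s.¬D} (+ ∃-successors)
2. Hence B ⊑ (∃r.(¬E ⊔ ¬C) ⊓ E): not entailed.

No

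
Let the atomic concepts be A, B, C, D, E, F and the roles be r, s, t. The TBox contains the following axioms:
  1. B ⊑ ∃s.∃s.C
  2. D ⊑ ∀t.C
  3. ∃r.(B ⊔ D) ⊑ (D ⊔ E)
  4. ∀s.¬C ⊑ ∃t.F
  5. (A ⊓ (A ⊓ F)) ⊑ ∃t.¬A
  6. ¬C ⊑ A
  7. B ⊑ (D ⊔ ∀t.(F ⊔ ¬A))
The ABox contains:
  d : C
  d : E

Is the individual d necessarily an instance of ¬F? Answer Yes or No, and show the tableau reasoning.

No

1. d : ¬F?  L(d) = {C, E} ∪ {F}
   open: L(d) ⊇ {C, E, F, ¬A, ¬B, …} (+ ∃-successors) — d ∉ ¬F possible
2. Hence d : ¬F: not entailed.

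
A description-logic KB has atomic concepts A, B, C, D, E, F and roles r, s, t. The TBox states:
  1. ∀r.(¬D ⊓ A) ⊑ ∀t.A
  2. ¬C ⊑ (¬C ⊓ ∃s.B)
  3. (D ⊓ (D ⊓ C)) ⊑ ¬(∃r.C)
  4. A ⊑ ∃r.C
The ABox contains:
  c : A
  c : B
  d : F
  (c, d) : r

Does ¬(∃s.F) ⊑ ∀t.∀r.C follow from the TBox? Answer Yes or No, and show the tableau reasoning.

No

1. ¬(∃s.F) ⊑ ∀t.∀r.C  ⇔  (∀s.¬F ⊓ ∃t.∃r.¬C) unsat w.r.t. T
   open: L(x₀) ⊇ {C, ¬A, ¬D, ∀s.¬F, ∃r.(D ⊔ ¬A), …} (+ ∃-successors)
2. Hence ¬(∃s.F) ⊑ ∀t.∀r.C: not entailed.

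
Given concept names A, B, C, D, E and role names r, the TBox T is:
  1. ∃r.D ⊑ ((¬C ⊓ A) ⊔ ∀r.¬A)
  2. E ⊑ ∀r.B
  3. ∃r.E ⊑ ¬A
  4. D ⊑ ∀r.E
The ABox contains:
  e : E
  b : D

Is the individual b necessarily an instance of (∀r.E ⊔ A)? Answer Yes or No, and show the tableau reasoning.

Yes

1. b : (∀r.E ⊔ A)?  L(b) = {D} ∪ {(∃r.¬E ⊓ ¬A)}
   clash {E, ¬E} at an ∃-successor — b ∈ (∀r.E ⊔ A)
2. Hence b : (∀r.E ⊔ A): entailed.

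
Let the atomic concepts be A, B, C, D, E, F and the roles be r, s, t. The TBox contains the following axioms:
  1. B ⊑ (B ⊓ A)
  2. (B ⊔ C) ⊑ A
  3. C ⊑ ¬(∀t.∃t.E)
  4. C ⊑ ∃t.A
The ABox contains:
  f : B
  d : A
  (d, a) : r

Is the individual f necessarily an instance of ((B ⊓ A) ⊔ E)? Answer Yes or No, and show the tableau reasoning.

Yes

1. f : ((B ⊓ A) ⊔ E)?  L(f) = {B} ∪ {((¬B ⊔ ¬A) ⊓ ¬E)}
   clash {A, ¬A} at f — f ∈ ((B ⊓ A) ⊔ E)
2. Hence f : ((B ⊓ A) ⊔ E): entailed.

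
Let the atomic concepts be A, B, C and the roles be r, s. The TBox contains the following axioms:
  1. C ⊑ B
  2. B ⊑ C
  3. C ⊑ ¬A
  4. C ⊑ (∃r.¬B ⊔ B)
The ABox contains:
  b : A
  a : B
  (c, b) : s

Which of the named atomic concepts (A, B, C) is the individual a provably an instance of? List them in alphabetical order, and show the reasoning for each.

{B, C}

1. a : A?  L(a) = {B} ∪ {¬A}
   apply at a: B⊑C
   open: L(a) ⊇ {B, C, ¬A} — a ∉ A possible
2. a : B?  L(a) = {B} ∪ {¬B}
   clash {B, ¬B} at a — a ∈ B
3. a : C?  L(a) = {B} ∪ {¬C}
   clash {C, ¬C} at a — a ∈ C
4. Entailed for a: {B, C}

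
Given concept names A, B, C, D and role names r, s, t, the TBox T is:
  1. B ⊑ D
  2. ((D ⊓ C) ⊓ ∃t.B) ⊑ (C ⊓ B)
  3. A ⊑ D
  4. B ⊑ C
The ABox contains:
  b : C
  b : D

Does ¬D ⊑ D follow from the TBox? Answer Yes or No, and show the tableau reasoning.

No

1. ¬D ⊑ D  ⇔  (¬D ⊓ ¬D) unsat w.r.t. T
   open: L(x₀) ⊇ {¬A, ¬B, ¬D}
2. Hence ¬D ⊑ D: not entailed.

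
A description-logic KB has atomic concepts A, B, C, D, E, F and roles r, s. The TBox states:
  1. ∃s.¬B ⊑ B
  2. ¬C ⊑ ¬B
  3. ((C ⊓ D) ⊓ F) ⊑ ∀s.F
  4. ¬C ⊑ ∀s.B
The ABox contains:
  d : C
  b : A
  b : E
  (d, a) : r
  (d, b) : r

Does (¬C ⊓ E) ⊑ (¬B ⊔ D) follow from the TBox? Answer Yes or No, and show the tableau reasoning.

Yes

1. (¬C ⊓ E) ⊑ (¬B ⊔ D)  ⇔  ((¬C ⊓ E) ⊓ (B ⊓ ¬D)) unsat w.r.t. T
   all branches close; clash {B, ¬B} at x₀
2. Hence (¬C ⊓ E) ⊑ (¬B ⊔ D): entailed.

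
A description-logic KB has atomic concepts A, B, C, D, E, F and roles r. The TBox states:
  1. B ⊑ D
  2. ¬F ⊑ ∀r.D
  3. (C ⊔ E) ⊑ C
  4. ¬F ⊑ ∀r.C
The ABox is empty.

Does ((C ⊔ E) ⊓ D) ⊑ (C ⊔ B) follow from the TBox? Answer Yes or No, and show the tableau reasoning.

Yes

1. ((C ⊔ E) ⊓ D) ⊑ (C ⊔ B)  ⇔  (((C ⊔ E) ⊓ D) ⊓ (¬C ⊓ ¬B)) unsat w.r.t. T
   all branches close; clash {C, ¬C} at x₀
2. Hence ((C ⊔ E) ⊓ D) ⊑ (C ⊔ B): entailed.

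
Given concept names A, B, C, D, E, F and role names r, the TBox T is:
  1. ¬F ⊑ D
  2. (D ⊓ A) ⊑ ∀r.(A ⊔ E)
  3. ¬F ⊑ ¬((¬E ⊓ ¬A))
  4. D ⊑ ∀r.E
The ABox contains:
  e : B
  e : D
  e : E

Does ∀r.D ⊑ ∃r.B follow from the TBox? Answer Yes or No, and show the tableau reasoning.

1. ∀r.D ⊑ ∃r.B  ⇔  (∀r.D ⊓ ∀r.¬B) unsat w.r.t. T
   open: L(x₀) ⊇ {F, ¬D, ∀r.D, ∀r.¬B}
2. Hence ∀r.D ⊑ ∃r.B: not entailed.

No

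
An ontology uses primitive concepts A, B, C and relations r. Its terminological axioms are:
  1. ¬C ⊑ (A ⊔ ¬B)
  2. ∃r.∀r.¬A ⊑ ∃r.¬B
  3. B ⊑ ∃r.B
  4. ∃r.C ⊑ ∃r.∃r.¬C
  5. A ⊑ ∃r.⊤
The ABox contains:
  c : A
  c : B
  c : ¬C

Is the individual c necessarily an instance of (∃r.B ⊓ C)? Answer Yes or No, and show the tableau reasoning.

1. c : (∃r.B ⊓ C)?  L(c) = {A, B, ¬C} ∪ {(∀r.¬B ⊔ ¬C)}
   apply at c: ¬C⊑(A ⊔ ¬B); B⊑∃r.B; A⊑∃r.⊤
   open: L(c) ⊇ {A, B, ¬C, ∀r.¬C, ∀r.∃r.A, …} (+ ∃-successors) — c ∉ (∃r.B ⊓ C) possible
2. Hence c : (∃r.B ⊓ C): not entailed.

No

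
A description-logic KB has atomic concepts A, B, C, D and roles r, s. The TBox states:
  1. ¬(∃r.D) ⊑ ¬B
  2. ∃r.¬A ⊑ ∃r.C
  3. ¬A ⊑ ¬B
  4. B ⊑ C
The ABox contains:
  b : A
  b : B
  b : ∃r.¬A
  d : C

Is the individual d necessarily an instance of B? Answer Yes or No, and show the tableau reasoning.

No

1. d : B?  L(d) = {C} ∪ {¬B}
   open: L(d) ⊇ {C, ¬B, ∀r.A} — d ∉ B possible
2. Hence d : B: not entailed.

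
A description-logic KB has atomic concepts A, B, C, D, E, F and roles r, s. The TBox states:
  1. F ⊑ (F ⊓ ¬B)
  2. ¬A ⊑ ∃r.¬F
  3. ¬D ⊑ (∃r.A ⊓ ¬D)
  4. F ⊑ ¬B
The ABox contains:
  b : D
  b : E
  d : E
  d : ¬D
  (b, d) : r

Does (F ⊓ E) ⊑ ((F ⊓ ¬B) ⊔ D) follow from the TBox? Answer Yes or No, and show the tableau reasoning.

Yes

1. (F ⊓ E) ⊑ ((F ⊓ ¬B) ⊔ D)  ⇔  ((F ⊓ E) ⊓ ((¬F ⊔ B) ⊓ ¬D)) unsat w.r.t. T
   all branches close; clash {B, ¬B} at x₀
2. Hence (F ⊓ E) ⊑ ((F ⊓ ¬B) ⊔ D): entailed.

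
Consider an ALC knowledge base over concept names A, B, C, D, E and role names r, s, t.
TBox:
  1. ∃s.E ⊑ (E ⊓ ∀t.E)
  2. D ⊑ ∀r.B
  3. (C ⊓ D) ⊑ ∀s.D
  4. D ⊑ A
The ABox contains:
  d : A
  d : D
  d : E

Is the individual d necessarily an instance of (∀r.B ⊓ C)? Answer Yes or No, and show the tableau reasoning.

1. d : (∀r.B ⊓ C)?  L(d) = {A, D, E} ∪ {(∃r.¬B ⊔ ¬C)}
   apply at d: D⊑∀r.B
   open: L(d) ⊇ {A, D, E, ¬C, ∀r.B, …} — d ∉ (∀r.B ⊓ C) possible
2. Hence d : (∀r.B ⊓ C): not entailed.

No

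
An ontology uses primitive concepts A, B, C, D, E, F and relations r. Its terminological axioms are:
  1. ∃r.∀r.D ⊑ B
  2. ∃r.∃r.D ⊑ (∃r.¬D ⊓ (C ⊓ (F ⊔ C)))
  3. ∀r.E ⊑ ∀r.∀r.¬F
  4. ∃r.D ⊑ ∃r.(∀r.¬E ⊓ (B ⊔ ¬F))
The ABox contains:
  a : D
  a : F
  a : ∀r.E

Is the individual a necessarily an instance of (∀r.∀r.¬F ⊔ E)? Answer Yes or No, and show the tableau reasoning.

1. a : (∀r.∀r.¬F ⊔ E)?  L(a) = {D, F, ∀r.E} ∪ {(∃r.∃r.F ⊓ ¬E)}
   clash {F, ¬F} at an ∃-successor — a ∈ (∀r.∀r.¬F ⊔ E)
2. Hence a : (∀r.∀r.¬F ⊔ E): entailed.

Yes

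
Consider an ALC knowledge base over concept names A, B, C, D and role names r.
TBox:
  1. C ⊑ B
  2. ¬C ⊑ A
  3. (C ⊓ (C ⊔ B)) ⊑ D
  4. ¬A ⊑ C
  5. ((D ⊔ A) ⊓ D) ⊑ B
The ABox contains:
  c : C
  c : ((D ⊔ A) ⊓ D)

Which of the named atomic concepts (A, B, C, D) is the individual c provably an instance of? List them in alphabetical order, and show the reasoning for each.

{B, C, D}

1. c : A?  L(c) = {C, ((D ⊔ A) ⊓ D)} ∪ {¬A}
   apply at c: C⊑B; ((D ⊔ A) ⊓ D)⊑B
   open: L(c) ⊇ {B, C, D, ¬A} — c ∉ A possible
2. c : B?  L(c) = {C, ((D ⊔ A) ⊓ D)} ∪ {¬B}
   clash {B, ¬B} at c — c ∈ B
3. c : C?  L(c) = {C, ((D ⊔ A) ⊓ D)} ∪ {¬C}
   clash {C, ¬C} at c — c ∈ C
4. c : D?  L(c) = {C, ((D ⊔ A) ⊓ D)} ∪ {¬D}
   clash {D, ¬D} at c — c ∈ D
5. Entailed for c: {B, C, D}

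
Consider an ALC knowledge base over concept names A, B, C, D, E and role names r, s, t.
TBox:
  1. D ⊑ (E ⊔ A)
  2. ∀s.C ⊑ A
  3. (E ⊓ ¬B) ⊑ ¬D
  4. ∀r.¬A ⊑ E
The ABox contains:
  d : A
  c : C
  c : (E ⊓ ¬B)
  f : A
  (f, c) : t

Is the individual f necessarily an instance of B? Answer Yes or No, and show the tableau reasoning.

No

1. f : B?  L(f) = {A} ∪ {¬B}
   open: L(f) ⊇ {A, ¬B, ¬D, ∃r.A} (+ ∃-successors) — f ∉ B possible
2. Hence f : B: not entailed.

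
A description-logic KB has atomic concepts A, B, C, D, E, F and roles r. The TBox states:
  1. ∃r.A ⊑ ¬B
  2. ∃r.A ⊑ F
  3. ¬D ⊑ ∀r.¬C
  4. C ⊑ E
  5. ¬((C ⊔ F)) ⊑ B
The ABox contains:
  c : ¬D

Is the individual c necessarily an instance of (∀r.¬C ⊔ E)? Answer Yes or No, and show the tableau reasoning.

Yes

1. c : (∀r.¬C ⊔ E)?  L(c) = {¬D} ∪ {(∃r.C ⊓ ¬E)}
   clash {E, ¬E} at c — c ∈ (∀r.¬C ⊔ E)
2. Hence c : (∀r.¬C ⊔ E): entailed.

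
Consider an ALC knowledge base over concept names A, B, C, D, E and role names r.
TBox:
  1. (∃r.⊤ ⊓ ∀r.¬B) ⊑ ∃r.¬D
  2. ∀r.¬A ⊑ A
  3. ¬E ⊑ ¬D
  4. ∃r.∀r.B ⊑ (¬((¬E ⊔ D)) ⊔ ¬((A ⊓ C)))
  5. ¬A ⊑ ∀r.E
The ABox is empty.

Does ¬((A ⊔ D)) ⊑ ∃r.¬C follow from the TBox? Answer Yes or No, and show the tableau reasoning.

No

1. ¬((A ⊔ D)) ⊑ ∃r.¬C  ⇔  ((¬A ⊓ ¬D) ⊓ ∀r.C) unsat w.r.t. T
   apply at x₀: ¬A⊑∀r.E
   open: L(x₀) ⊇ {¬A, ¬D, ∀r.C, ∀r.E, ∀r.∃r.¬B, …} (+ ∃-successors)
2. Hence ¬((A ⊔ D)) ⊑ ∃r.¬C: not entailed.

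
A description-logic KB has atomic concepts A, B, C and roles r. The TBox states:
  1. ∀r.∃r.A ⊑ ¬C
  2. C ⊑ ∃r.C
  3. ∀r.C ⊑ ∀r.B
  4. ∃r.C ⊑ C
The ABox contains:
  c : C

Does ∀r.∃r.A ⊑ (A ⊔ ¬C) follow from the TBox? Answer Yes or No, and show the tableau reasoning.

1. ∀r.∃r.A ⊑ (A ⊔ ¬C)  ⇔  (∀r.∃r.A ⊓ (¬A ⊓ C)) unsat w.r.t. T
   all branches close; clash {C, ¬C} at x₀
2. Hence ∀r.∃r.A ⊑ (A ⊔ ¬C): entailed.

Yes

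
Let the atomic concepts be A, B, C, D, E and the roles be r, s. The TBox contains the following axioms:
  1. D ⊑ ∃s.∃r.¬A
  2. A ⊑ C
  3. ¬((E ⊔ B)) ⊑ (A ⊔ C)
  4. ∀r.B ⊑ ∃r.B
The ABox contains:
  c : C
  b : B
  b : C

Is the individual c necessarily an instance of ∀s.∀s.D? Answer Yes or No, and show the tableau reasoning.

No

1. c : ∀s.∀s.D?  L(c) = {C} ∪ {∃s.∃s.¬D}
   open: L(c) ⊇ {C, E, ¬D, ∃r.¬B, ∃s.∃s.¬D} (+ ∃-successors) — c ∉ ∀s.∀s.D possible
2. Hence c : ∀s.∀s.D: not entailed.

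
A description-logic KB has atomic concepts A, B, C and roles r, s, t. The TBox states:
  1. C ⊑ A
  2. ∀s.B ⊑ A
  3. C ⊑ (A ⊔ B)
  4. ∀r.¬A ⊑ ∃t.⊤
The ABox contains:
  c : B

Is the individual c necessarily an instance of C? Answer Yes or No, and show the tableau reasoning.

1. c : C?  L(c) = {B} ∪ {¬C}
   open: L(c) ⊇ {B, ¬C, ∃r.A, ∃s.¬B} (+ ∃-successors) — c ∉ C possible
2. Hence c : C: not entailed.

No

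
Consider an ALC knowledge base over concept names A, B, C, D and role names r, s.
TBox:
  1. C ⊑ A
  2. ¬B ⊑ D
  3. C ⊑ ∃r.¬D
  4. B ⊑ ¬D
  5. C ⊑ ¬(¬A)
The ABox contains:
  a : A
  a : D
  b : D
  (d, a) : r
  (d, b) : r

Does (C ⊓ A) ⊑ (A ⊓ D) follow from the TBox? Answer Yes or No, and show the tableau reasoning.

1. (C ⊓ A) ⊑ (A ⊓ D)  ⇔  ((C ⊓ A) ⊓ (¬A ⊔ ¬D)) unsat w.r.t. T
   apply at x₀: C⊑∃r.¬D
   open: L(x₀) ⊇ {A, B, C, ¬D, ∃r.¬D} (+ ∃-successors)
2. Hence (C ⊓ A) ⊑ (A ⊓ D): not entailed.

No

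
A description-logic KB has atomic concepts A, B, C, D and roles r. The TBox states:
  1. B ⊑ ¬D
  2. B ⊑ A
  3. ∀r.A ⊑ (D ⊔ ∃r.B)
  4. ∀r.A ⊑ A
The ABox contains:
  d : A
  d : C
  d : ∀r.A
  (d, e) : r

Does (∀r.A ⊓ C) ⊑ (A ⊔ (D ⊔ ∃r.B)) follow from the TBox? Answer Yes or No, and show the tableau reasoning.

Yes

1. (∀r.A ⊓ C) ⊑ (A ⊔ (D ⊔ ∃r.B))  ⇔  ((∀r.A ⊓ C) ⊓ (¬A ⊓ (¬D ⊓ ∀r.¬B))) unsat w.r.t. T
   all branches close; clash {A, ¬A} at x₀
2. Hence (∀r.A ⊓ C) ⊑ (A ⊔ (D ⊔ ∃r.B)): entailed.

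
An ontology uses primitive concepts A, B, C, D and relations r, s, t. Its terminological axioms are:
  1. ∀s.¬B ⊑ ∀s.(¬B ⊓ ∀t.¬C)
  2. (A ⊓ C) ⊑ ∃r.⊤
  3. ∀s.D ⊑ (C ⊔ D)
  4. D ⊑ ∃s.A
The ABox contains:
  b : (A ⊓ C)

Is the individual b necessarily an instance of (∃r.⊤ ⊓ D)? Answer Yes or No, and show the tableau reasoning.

1. b : (∃r.⊤ ⊓ D)?  L(b) = {(A ⊓ C)} ∪ {(∀r.⊥ ⊔ ¬D)}
   apply at b: (A ⊓ C)⊑∃r.⊤
   open: L(b) ⊇ {A, C, ¬D, ∃r.⊤, ∃s.B, …} (+ ∃-successors) — b ∉ (∃r.⊤ ⊓ D) possible
2. Hence b : (∃r.⊤ ⊓ D): not entailed.

No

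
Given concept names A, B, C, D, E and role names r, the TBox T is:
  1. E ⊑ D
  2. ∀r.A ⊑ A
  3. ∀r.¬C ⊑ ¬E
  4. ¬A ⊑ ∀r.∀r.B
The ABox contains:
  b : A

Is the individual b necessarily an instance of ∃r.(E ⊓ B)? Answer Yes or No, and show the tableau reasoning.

No

1. b : ∃r.(E ⊓ B)?  L(b) = {A} ∪ {∀r.(¬E ⊔ ¬B)}
   open: L(b) ⊇ {A, ¬E, ∀r.(¬E ⊔ ¬B)} — b ∉ ∃r.(E ⊓ B) possible
2. Hence b : ∃r.(E ⊓ B): not entailed.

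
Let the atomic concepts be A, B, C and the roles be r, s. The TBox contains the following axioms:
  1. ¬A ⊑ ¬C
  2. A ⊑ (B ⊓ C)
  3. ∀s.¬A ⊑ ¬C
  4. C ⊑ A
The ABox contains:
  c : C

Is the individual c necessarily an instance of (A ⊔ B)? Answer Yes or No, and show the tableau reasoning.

Yes

1. c : (A ⊔ B)?  L(c) = {C} ∪ {(¬A ⊓ ¬B)}
   clash {C, ¬C} at c — c ∈ (A ⊔ B)
2. Hence c : (A ⊔ B): entailed.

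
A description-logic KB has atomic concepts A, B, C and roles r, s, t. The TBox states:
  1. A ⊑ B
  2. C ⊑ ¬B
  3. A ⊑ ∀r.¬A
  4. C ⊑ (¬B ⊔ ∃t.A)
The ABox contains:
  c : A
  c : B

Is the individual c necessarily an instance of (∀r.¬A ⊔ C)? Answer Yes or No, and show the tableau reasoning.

1. c : (∀r.¬A ⊔ C)?  L(c) = {A, B} ∪ {(∃r.A ⊓ ¬C)}
   clash {A, ¬A} at an ∃-successor — c ∈ (∀r.¬A ⊔ C)
2. Hence c : (∀r.¬A ⊔ C): entailed.

Yes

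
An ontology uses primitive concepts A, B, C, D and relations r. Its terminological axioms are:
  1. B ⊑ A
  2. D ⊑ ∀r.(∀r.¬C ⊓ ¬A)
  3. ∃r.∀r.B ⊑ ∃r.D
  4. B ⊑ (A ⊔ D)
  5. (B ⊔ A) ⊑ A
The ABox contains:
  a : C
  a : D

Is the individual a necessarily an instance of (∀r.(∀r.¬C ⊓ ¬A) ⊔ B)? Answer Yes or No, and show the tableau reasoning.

Yes

1. a : (∀r.(∀r.¬C ⊓ ¬A) ⊔ B)?  L(a) = {C, D} ∪ {(∃r.(∃r.C ⊔ A) ⊓ ¬B)}
   clash {A, ¬A} at an ∃-successor — a ∈ (∀r.(∀r.¬C ⊓ ¬A) ⊔ B)
2. Hence a : (∀r.(∀r.¬C ⊓ ¬A) ⊔ B): entailed.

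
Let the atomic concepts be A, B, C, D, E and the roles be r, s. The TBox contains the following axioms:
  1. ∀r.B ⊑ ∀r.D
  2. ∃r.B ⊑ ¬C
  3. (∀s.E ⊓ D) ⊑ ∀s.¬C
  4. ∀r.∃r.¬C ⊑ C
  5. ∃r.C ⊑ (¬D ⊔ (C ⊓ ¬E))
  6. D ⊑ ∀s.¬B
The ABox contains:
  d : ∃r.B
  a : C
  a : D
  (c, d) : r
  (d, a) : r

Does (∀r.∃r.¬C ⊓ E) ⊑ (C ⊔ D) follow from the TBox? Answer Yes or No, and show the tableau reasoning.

1. (∀r.∃r.¬C ⊓ E) ⊑ (C ⊔ D)  ⇔  ((∀r.∃r.¬C ⊓ E) ⊓ (¬C ⊓ ¬D)) unsat w.r.t. T
   all branches close; clash {C, ¬C} at x₀
2. Hence (∀r.∃r.¬C ⊓ E) ⊑ (C ⊔ D): entailed.

Yes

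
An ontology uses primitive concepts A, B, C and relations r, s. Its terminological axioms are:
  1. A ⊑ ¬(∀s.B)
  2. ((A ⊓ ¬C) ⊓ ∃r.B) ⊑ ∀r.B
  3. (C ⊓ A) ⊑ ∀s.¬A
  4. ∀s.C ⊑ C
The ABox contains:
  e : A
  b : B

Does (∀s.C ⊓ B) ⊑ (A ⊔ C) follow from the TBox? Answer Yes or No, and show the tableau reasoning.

1. (∀s.C ⊓ B) ⊑ (A ⊔ C)  ⇔  ((∀s.C ⊓ B) ⊓ (¬A ⊓ ¬C)) unsat w.r.t. T
   all branches close; clash {C, ¬C} at x₀
2. Hence (∀s.C ⊓ B) ⊑ (A ⊔ C): entailed.

Yes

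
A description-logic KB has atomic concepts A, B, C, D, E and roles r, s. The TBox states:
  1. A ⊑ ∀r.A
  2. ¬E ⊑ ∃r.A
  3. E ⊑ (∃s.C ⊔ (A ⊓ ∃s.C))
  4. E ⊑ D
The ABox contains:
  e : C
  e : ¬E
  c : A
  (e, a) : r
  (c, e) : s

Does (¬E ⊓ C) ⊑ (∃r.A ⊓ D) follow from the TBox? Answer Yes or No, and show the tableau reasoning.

No

1. (¬E ⊓ C) ⊑ (∃r.A ⊓ D)  ⇔  ((¬E ⊓ C) ⊓ (∀r.¬A ⊔ ¬D)) unsat w.r.t. T
   apply at x₀: ¬E⊑∃r.A
   open: L(x₀) ⊇ {C, ¬A, ¬D, ¬E, ∃r.A} (+ ∃-successors)
2. Hence (¬E ⊓ C) ⊑ (∃r.A ⊓ D): not entailed.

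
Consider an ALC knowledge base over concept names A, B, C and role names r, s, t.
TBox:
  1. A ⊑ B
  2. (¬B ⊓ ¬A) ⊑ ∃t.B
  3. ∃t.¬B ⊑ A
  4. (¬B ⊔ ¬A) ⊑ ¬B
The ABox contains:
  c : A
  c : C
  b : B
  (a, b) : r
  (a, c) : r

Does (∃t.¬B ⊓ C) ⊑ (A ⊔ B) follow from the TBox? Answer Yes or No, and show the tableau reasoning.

1. (∃t.¬B ⊓ C) ⊑ (A ⊔ B)  ⇔  ((∃t.¬B ⊓ C) ⊓ (¬A ⊓ ¬B)) unsat w.r.t. T
   all branches close; clash {A, ¬A} at x₀
2. Hence (∃t.¬B ⊓ C) ⊑ (A ⊔ B): entailed.

Yes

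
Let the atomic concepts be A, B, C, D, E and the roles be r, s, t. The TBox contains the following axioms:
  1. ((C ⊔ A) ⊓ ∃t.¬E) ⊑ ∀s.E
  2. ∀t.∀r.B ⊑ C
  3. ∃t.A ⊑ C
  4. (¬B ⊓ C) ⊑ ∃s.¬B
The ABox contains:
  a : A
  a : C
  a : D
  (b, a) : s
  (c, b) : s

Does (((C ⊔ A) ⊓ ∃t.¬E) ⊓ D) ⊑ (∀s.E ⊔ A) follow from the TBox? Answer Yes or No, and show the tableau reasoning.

1. (((C ⊔ A) ⊓ ∃t.¬E) ⊓ D) ⊑ (∀s.E ⊔ A)  ⇔  ((((C ⊔ A) ⊓ ∃t.¬E) ⊓ D) ⊓ (∃s.¬E ⊓ ¬A)) unsat w.r.t. T
   all branches close; clash {A, ¬A} at x₀
2. Hence (((C ⊔ A) ⊓ ∃t.¬E) ⊓ D) ⊑ (∀s.E ⊔ A): entailed.

Yes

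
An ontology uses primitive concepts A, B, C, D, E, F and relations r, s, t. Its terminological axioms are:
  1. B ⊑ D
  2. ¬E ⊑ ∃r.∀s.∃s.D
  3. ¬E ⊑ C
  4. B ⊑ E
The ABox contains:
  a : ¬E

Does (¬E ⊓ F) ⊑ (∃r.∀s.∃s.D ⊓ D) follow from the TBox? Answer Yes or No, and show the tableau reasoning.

No

1. (¬E ⊓ F) ⊑ (∃r.∀s.∃s.D ⊓ D)  ⇔  ((¬E ⊓ F) ⊓ (∀r.∃s.∀s.¬D ⊔ ¬D)) unsat w.r.t. T
   apply at x₀: ¬E⊑∃r.∀s.∃s.D; ¬E⊑C
   open: L(x₀) ⊇ {C, F, ¬B, ¬D, ¬E, …} (+ ∃-successors)
2. Hence (¬E ⊓ F) ⊑ (∃r.∀s.∃s.D ⊓ D): not entailed.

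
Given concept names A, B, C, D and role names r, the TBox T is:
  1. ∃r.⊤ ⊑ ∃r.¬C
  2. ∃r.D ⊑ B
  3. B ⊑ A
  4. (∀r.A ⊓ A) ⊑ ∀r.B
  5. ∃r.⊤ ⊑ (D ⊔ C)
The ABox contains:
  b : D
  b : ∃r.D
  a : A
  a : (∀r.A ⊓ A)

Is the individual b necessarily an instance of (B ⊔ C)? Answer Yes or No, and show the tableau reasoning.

Yes

1. b : (B ⊔ C)?  L(b) = {D, ∃r.D} ∪ {(¬B ⊓ ¬C)}
   clash {B, ¬B} at b — b ∈ (B ⊔ C)
2. Hence b : (B ⊔ C): entailed.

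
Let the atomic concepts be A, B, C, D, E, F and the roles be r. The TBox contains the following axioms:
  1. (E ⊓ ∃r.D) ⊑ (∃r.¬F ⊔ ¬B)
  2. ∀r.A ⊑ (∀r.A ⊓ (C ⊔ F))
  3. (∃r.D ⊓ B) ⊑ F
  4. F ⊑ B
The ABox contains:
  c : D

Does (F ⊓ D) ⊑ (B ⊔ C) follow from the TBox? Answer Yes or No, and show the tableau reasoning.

Yes

1. (F ⊓ D) ⊑ (B ⊔ C)  ⇔  ((F ⊓ D) ⊓ (¬B ⊓ ¬C)) unsat w.r.t. T
   all branches close; clash {B, ¬B} at x₀
2. Hence (F ⊓ D) ⊑ (B ⊔ C): entailed.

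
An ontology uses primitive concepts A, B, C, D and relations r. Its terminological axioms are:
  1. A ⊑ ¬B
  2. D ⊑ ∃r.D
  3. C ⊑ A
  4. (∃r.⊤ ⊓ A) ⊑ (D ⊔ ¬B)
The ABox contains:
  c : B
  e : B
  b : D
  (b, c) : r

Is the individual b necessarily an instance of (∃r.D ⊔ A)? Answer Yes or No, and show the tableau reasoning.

1. b : (∃r.D ⊔ A)?  L(b) = {D} ∪ {(∀r.¬D ⊓ ¬A)}
   clash {A, ¬A} at b — b ∈ (∃r.D ⊔ A)
2. Hence b : (∃r.D ⊔ A): entailed.

Yes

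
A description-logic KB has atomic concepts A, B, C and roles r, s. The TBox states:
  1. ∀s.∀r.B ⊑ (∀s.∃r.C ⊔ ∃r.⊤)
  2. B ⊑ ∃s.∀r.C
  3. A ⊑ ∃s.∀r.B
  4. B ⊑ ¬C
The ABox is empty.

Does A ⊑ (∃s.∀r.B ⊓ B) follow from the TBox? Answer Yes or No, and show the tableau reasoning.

1. A ⊑ (∃s.∀r.B ⊓ B)  ⇔  (A ⊓ (∀s.∃r.¬B ⊔ ¬B)) unsat w.r.t. T
   apply at x₀: A⊑∃s.∀r.B
   open: L(x₀) ⊇ {A, ¬B, ∃s.∀r.B, ∃s.∃r.¬B} (+ ∃-successors)
2. Hence A ⊑ (∃s.∀r.B ⊓ B): not entailed.

No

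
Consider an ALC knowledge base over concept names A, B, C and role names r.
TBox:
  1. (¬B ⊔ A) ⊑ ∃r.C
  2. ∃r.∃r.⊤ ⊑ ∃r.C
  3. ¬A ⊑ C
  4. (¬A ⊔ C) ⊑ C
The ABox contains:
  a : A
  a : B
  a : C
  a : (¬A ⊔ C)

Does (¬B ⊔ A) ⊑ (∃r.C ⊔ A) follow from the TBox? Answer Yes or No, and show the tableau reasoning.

1. (¬B ⊔ A) ⊑ (∃r.C ⊔ A)  ⇔  ((¬B ⊔ A) ⊓ (∀r.¬C ⊓ ¬A)) unsat w.r.t. T
   all branches close; clash {A, ¬A} at x₀
2. Hence (¬B ⊔ A) ⊑ (∃r.C ⊔ A): entailed.

Yes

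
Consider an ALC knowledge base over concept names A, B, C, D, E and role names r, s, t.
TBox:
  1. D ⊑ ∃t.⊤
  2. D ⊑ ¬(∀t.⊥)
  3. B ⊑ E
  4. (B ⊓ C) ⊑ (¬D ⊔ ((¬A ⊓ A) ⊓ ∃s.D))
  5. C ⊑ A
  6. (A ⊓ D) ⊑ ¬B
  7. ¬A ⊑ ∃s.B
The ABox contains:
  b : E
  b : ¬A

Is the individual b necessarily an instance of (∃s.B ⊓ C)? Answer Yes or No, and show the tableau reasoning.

No

1. b : (∃s.B ⊓ C)?  L(b) = {E, ¬A} ∪ {(∀s.¬B ⊔ ¬C)}
   apply at b: ¬A⊑∃s.B
   open: L(b) ⊇ {E, ¬A, ¬C, ¬D, ∃s.B} (+ ∃-successors) — b ∉ (∃s.B ⊓ C) possible
2. Hence b : (∃s.B ⊓ C): not entailed.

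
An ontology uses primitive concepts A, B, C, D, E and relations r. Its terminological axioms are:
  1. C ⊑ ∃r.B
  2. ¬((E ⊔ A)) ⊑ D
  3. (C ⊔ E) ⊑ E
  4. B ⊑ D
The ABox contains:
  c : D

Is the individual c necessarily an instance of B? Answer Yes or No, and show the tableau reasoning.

1. c : B?  L(c) = {D} ∪ {¬B}
   open: L(c) ⊇ {D, ¬B, ¬C, ¬E} — c ∉ B possible
2. Hence c : B: not entailed.

No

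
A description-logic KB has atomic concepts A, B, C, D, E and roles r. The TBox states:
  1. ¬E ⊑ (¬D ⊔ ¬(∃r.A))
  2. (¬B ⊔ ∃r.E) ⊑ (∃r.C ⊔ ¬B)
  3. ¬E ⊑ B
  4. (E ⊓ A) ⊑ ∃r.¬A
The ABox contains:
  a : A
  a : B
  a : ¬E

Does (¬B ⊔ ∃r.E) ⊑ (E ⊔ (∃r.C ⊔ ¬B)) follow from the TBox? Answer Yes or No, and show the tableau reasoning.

1. (¬B ⊔ ∃r.E) ⊑ (E ⊔ (∃r.C ⊔ ¬B))  ⇔  ((¬B ⊔ ∃r.E) ⊓ (¬E ⊓ (∀r.¬C ⊓ B))) unsat w.r.t. T
   all branches close; clash {B, ¬B} at x₀
2. Hence (¬B ⊔ ∃r.E) ⊑ (E ⊔ (∃r.C ⊔ ¬B)): entailed.

Yes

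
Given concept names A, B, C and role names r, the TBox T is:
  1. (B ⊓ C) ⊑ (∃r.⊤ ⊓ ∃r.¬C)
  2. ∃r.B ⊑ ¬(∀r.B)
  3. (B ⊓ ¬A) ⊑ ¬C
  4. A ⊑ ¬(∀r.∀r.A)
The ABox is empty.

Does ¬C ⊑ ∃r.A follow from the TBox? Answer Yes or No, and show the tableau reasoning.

No

1. ¬C ⊑ ∃r.A  ⇔  (¬C ⊓ ∀r.¬A) unsat w.r.t. T
   open: L(x₀) ⊇ {¬A, ¬C, ∀r.¬A, ∀r.¬B}
2. Hence ¬C ⊑ ∃r.A: not entailed.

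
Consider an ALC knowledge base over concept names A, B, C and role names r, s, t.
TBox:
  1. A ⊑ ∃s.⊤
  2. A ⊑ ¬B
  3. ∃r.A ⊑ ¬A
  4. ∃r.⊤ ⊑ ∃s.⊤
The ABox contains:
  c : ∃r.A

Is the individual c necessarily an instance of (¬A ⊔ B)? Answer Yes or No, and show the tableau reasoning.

Yes

1. c : (¬A ⊔ B)?  L(c) = {∃r.A} ∪ {(A ⊓ ¬B)}
   clash {A, ¬A} at c — c ∈ (¬A ⊔ B)
2. Hence c : (¬A ⊔ B): entailed.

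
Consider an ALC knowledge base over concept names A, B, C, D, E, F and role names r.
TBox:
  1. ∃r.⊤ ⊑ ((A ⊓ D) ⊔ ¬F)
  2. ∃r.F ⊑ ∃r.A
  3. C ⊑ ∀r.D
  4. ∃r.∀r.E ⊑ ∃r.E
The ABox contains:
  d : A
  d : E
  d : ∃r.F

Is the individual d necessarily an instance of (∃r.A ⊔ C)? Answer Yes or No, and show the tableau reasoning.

1. d : (∃r.A ⊔ C)?  L(d) = {A, E, ∃r.F} ∪ {(∀r.¬A ⊓ ¬C)}
   clash {A, ¬A} at an ∃-successor — d ∈ (∃r.A ⊔ C)
2. Hence d : (∃r.A ⊔ C): entailed.

Yes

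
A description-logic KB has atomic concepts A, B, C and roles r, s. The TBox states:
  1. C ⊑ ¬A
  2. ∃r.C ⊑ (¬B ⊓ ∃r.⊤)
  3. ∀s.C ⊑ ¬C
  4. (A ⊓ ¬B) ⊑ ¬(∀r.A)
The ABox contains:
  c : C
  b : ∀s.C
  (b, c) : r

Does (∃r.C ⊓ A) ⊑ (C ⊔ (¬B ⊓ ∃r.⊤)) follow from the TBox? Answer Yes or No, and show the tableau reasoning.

Yes

1. (∃r.C ⊓ A) ⊑ (C ⊔ (¬B ⊓ ∃r.⊤))  ⇔  ((∃r.C ⊓ A) ⊓ (¬C ⊓ (B ⊔ ∀r.⊥))) unsat w.r.t. T
   all branches close; clash ⊥ at an ∃-successor
2. Hence (∃r.C ⊓ A) ⊑ (C ⊔ (¬B ⊓ ∃r.⊤)): entailed.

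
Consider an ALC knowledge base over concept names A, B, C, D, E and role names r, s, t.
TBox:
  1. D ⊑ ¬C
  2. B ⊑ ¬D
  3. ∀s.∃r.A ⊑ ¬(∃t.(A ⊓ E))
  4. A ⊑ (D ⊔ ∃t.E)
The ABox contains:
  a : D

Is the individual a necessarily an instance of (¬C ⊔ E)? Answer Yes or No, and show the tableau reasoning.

1. a : (¬C ⊔ E)?  L(a) = {D} ∪ {(C ⊓ ¬E)}
   clash {D, ¬D} at a — a ∈ (¬C ⊔ E)
2. Hence a : (¬C ⊔ E): entailed.

Yes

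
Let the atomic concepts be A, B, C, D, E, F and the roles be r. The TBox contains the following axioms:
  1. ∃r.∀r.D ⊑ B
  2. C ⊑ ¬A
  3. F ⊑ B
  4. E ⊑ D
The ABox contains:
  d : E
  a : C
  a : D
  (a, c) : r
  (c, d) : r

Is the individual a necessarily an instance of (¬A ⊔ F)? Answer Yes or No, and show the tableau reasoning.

1. a : (¬A ⊔ F)?  L(a) = {C, D} ∪ {(A ⊓ ¬F)}
   clash {A, ¬A} at a — a ∈ (¬A ⊔ F)
2. Hence a : (¬A ⊔ F): entailed.

Yes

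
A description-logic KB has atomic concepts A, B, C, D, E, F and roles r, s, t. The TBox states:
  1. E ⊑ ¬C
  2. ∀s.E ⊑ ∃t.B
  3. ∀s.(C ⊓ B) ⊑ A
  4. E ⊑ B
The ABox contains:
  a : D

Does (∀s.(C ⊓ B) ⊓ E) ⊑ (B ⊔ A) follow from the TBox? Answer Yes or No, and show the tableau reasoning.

Yes

1. (∀s.(C ⊓ B) ⊓ E) ⊑ (B ⊔ A)  ⇔  ((∀s.(C ⊓ B) ⊓ E) ⊓ (¬B ⊓ ¬A)) unsat w.r.t. T
   all branches close; clash {B, ¬B} at x₀
2. Hence (∀s.(C ⊓ B) ⊓ E) ⊑ (B ⊔ A): entailed.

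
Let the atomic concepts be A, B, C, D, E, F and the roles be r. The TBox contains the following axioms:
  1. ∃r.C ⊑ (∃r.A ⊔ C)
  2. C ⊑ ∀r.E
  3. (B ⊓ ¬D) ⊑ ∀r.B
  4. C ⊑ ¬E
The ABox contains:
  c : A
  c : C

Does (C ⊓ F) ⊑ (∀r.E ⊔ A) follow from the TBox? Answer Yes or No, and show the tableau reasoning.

Yes

1. (C ⊓ F) ⊑ (∀r.E ⊔ A)  ⇔  ((C ⊓ F) ⊓ (∃r.¬E ⊓ ¬A)) unsat w.r.t. T
   all branches close; clash {E, ¬E} at an ∃-successor
2. Hence (C ⊓ F) ⊑ (∀r.E ⊔ A): entailed.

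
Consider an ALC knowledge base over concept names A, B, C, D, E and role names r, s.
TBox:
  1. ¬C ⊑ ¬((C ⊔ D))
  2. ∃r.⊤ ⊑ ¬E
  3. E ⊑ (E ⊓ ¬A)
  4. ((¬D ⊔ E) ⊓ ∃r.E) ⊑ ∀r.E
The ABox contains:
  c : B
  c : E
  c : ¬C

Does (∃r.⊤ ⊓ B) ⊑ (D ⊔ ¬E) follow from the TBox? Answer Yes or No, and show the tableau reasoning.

Yes

1. (∃r.⊤ ⊓ B) ⊑ (D ⊔ ¬E)  ⇔  ((∃r.⊤ ⊓ B) ⊓ (¬D ⊓ E)) unsat w.r.t. T
   all branches close; clash {E, ¬E} at x₀
2. Hence (∃r.⊤ ⊓ B) ⊑ (D ⊔ ¬E): entailed.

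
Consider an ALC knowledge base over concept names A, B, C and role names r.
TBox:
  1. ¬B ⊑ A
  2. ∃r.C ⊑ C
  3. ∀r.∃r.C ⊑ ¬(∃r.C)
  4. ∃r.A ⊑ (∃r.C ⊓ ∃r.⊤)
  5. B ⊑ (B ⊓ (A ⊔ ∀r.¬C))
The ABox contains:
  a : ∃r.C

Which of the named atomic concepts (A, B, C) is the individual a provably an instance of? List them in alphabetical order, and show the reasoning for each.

{A, C}

1. a : A?  L(a) = {∃r.C} ∪ {¬A}
   clash {A, ¬A} at a — a ∈ A
2. a : B?  L(a) = {∃r.C} ∪ {¬B}
   apply at a: ¬B⊑A; ∃r.C⊑C
   open: L(a) ⊇ {A, C, ¬B, ∀r.¬A, ∃r.C, …} (+ ∃-successors) — a ∉ B possible
3. a : C?  L(a) = {∃r.C} ∪ {¬C}
   clash {C, ¬C} at a — a ∈ C
4. Entailed for a: {A, C}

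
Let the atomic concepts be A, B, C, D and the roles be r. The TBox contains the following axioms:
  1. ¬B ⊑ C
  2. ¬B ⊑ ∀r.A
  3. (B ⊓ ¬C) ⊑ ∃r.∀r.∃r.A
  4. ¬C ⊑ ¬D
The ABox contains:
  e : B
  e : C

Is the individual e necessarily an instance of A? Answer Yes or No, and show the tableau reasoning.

No

1. e : A?  L(e) = {B, C} ∪ {¬A}
   open: L(e) ⊇ {B, C, ¬A} — e ∉ A possible
2. Hence e : A: not entailed.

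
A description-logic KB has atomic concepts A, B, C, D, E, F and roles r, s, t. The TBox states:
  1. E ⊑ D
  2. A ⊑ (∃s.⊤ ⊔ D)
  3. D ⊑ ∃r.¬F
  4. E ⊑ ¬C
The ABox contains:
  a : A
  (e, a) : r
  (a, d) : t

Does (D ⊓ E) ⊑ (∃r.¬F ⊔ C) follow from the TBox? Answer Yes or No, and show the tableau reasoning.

1. (D ⊓ E) ⊑ (∃r.¬F ⊔ C)  ⇔  ((D ⊓ E) ⊓ (∀r.F ⊓ ¬C)) unsat w.r.t. T
   all branches close; clash {F, ¬F} at an ∃-successor
2. Hence (D ⊓ E) ⊑ (∃r.¬F ⊔ C): entailed.

Yes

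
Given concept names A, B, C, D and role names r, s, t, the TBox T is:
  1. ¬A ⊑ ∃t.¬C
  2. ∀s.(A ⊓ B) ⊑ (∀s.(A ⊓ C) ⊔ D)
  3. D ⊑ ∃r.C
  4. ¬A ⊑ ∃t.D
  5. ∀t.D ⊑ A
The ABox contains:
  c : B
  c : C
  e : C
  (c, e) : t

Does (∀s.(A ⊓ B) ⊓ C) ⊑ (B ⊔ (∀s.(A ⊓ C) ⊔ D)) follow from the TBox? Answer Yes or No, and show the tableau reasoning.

1. (∀s.(A ⊓ B) ⊓ C) ⊑ (B ⊔ (∀s.(A ⊓ C) ⊔ D))  ⇔  ((∀s.(A ⊓ B) ⊓ C) ⊓ (¬B ⊓ (∃s.(¬A ⊔ ¬C) ⊓ ¬D))) unsat w.r.t. T
   all branches close; clash {D, ¬D} at x₀
2. Hence (∀s.(A ⊓ B) ⊓ C) ⊑ (B ⊔ (∀s.(A ⊓ C) ⊔ D)): entailed.

Yes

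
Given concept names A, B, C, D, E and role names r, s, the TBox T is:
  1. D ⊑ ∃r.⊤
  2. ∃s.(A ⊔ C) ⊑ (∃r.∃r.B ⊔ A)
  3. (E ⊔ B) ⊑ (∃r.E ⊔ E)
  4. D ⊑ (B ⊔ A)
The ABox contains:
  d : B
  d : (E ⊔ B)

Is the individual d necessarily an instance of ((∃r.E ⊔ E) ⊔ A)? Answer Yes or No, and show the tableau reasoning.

Yes

1. d : ((∃r.E ⊔ E) ⊔ A)?  L(d) = {B, (E ⊔ B)} ∪ {((∀r.¬E ⊓ ¬E) ⊓ ¬A)}
   clash {E, ¬E} at d — d ∈ ((∃r.E ⊔ E) ⊔ A)
2. Hence d : ((∃r.E ⊔ E) ⊔ A): entailed.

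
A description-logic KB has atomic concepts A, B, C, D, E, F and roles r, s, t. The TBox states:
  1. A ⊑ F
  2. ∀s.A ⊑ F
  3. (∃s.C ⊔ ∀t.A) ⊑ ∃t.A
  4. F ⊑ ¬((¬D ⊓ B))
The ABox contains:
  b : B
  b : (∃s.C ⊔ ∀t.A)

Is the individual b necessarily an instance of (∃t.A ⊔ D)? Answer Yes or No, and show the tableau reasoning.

Yes

1. b : (∃t.A ⊔ D)?  L(b) = {B, (∃s.C ⊔ ∀t.A)} ∪ {(∀t.¬A ⊓ ¬D)}
   clash {B, ¬B} at b — b ∈ (∃t.A ⊔ D)
2. Hence b : (∃t.A ⊔ D): entailed.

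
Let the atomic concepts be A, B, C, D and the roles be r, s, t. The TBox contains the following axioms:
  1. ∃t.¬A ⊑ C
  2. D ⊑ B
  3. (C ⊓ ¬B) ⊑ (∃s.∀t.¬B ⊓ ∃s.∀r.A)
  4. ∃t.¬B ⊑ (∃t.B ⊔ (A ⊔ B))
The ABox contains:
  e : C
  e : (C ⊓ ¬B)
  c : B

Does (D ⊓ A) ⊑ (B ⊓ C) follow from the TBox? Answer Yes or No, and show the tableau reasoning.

No

1. (D ⊓ A) ⊑ (B ⊓ C)  ⇔  ((D ⊓ A) ⊓ (¬B ⊔ ¬C)) unsat w.r.t. T
   apply at x₀: D⊑B
   open: L(x₀) ⊇ {A, B, D, ¬C, ∀t.A, …}
2. Hence (D ⊓ A) ⊑ (B ⊓ C): not entailed.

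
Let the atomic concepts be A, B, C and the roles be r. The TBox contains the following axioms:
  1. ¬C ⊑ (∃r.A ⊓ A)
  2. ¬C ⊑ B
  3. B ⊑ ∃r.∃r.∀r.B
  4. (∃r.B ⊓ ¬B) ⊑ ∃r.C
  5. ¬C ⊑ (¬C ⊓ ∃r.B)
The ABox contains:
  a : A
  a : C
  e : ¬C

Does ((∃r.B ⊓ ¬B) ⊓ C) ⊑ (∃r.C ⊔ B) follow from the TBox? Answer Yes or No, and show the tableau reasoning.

Yes

1. ((∃r.B ⊓ ¬B) ⊓ C) ⊑ (∃r.C ⊔ B)  ⇔  (((∃r.B ⊓ ¬B) ⊓ C) ⊓ (∀r.¬C ⊓ ¬B)) unsat w.r.t. T
   all branches close; clash {C, ¬C} at an ∃-successor
2. Hence ((∃r.B ⊓ ¬B) ⊓ C) ⊑ (∃r.C ⊔ B): entailed.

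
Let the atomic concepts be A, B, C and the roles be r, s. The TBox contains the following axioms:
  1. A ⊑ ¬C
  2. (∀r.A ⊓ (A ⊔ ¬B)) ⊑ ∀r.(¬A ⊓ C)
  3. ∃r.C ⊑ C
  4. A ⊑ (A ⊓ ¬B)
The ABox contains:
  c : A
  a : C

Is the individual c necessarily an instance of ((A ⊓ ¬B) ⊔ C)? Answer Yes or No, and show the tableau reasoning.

Yes

1. c : ((A ⊓ ¬B) ⊔ C)?  L(c) = {A} ∪ {((¬A ⊔ B) ⊓ ¬C)}
   clash {B, ¬B} at c — c ∈ ((A ⊓ ¬B) ⊔ C)
2. Hence c : ((A ⊓ ¬B) ⊔ C): entailed.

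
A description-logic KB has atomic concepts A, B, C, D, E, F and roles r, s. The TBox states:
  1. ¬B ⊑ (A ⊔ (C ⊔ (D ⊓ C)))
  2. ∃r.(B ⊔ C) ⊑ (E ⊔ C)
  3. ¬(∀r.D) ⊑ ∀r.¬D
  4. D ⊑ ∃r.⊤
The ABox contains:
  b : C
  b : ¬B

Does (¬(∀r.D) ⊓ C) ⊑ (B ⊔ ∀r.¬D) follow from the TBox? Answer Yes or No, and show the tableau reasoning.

1. (¬(∀r.D) ⊓ C) ⊑ (B ⊔ ∀r.¬D)  ⇔  ((∃r.¬D ⊓ C) ⊓ (¬B ⊓ ∃r.D)) unsat w.r.t. T
   all branches close; clash {D, ¬D} at an ∃-successor
2. Hence (¬(∀r.D) ⊓ C) ⊑ (B ⊔ ∀r.¬D): entailed.

Yes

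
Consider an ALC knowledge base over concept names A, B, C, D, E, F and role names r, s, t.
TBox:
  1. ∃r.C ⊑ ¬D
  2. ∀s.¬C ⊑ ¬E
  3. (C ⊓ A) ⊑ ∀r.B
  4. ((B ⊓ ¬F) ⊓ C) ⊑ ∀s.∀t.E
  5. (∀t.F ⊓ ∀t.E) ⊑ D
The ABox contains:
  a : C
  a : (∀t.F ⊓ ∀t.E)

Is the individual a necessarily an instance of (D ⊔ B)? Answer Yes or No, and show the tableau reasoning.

Yes

1. a : (D ⊔ B)?  L(a) = {C, (∀t.F ⊓ ∀t.E)} ∪ {(¬D ⊓ ¬B)}
   clash {D, ¬D} at a — a ∈ (D ⊔ B)
2. Hence a : (D ⊔ B): entailed.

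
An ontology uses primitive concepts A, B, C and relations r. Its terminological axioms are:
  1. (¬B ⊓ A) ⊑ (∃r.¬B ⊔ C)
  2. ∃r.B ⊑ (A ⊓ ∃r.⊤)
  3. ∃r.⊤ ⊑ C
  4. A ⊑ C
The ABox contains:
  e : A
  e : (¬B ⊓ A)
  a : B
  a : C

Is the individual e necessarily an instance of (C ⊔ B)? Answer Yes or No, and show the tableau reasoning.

Yes

1. e : (C ⊔ B)?  L(e) = {A, (¬B ⊓ A)} ∪ {(¬C ⊓ ¬B)}
   clash {C, ¬C} at e — e ∈ (C ⊔ B)
2. Hence e : (C ⊔ B): entailed.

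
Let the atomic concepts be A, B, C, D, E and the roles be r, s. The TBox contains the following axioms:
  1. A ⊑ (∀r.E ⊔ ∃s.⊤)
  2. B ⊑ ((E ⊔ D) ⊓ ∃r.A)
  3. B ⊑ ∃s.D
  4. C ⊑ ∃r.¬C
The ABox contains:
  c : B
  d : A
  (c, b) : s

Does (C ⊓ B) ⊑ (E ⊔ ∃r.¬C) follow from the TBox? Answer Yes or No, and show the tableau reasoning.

Yes

1. (C ⊓ B) ⊑ (E ⊔ ∃r.¬C)  ⇔  ((C ⊓ B) ⊓ (¬E ⊓ ∀r.C)) unsat w.r.t. T
   all branches close; clash {C, ¬C} at an ∃-successor
2. Hence (C ⊓ B) ⊑ (E ⊔ ∃r.¬C): entailed.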